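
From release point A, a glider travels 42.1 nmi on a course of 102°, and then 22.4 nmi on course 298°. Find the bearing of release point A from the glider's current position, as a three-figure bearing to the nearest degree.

Leg 1 (102°, 42.1 nmi): east 42.1 sin 102° = 41.18, north 42.1 cos 102° = -8.75
Leg 2 (298°, 22.4 nmi): east 22.4 sin 298° = -19.78, north 22.4 cos 298° = 10.52
Net displacement: 21.40 east, 1.76 north. Direction back to start is (-21.40, -1.76): bearing = atan2(-21.40, -1.76) mod 360° = 265.29° ≈ 265°.

265°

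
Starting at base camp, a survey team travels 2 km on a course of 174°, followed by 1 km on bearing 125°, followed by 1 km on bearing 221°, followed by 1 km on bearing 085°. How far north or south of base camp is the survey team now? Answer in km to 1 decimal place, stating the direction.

3.2 km south

Leg 1 (174°, 2 km): east 2 sin 174° = 0.21, north 2 cos 174° = -1.99
Leg 2 (125°, 1 km): east 1 sin 125° = 0.82, north 1 cos 125° = -0.57
Leg 3 (221°, 1 km): east 1 sin 221° = -0.66, north 1 cos 221° = -0.75
Leg 4 (085°, 1 km): east 1 sin 85° = 1.00, north 1 cos 85° = 0.09
Net north component: -3.23 km.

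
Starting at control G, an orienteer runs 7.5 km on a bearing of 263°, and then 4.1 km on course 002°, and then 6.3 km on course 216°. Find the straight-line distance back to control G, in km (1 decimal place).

Leg 1 (263°, 7.5 km): east 7.5 sin 263° = -7.44, north 7.5 cos 263° = -0.91
Leg 2 (002°, 4.1 km): east 4.1 sin 2° = 0.14, north 4.1 cos 2° = 4.10
Leg 3 (216°, 6.3 km): east 6.3 sin 216° = -3.70, north 6.3 cos 216° = -5.10
Net: -11.00 east, -1.91 north. Distance = √((-11.00)² + (-1.91)²) = 11.169 km.

11.2 km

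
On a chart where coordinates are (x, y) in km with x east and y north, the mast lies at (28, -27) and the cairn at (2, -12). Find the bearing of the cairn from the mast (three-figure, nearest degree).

Δeast = 2 − 28 = -26.00; Δnorth = -12 − -27 = 15.00.
Bearing = atan2(Δeast, Δnorth) mod 360° = 299.98° ≈ 300°.

300°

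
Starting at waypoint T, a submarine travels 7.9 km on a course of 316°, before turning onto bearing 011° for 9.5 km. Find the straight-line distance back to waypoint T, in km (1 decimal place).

15.5 km

Leg 1 (316°, 7.9 km): east 7.9 sin 316° = -5.49, north 7.9 cos 316° = 5.68
Leg 2 (011°, 9.5 km): east 9.5 sin 11° = 1.81, north 9.5 cos 11° = 9.33
Net: -3.68 east, 15.01 north. Distance = √((-3.68)² + (15.01)²) = 15.452 km.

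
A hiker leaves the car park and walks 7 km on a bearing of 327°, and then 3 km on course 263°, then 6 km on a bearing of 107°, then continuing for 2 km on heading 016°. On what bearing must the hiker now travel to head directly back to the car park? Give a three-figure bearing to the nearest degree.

175°

Leg 1 (327°, 7 km): east 7 sin 327° = -3.81, north 7 cos 327° = 5.87
Leg 2 (263°, 3 km): east 3 sin 263° = -2.98, north 3 cos 263° = -0.37
Leg 3 (107°, 6 km): east 6 sin 107° = 5.74, north 6 cos 107° = -1.75
Leg 4 (016°, 2 km): east 2 sin 16° = 0.55, north 2 cos 16° = 1.92
Net displacement: -0.50 east, 5.67 north. Direction back to start is (0.50, -5.67): bearing = atan2(0.50, -5.67) mod 360° = 174.95° ≈ 175°.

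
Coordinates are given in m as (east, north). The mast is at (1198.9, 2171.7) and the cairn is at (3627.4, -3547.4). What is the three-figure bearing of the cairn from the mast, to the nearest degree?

157°

Δeast = 3627.4 − 1198.9 = 2428.50; Δnorth = -3547.4 − 2171.7 = -5719.10.
Bearing = atan2(Δeast, Δnorth) mod 360° = 156.99° ≈ 157°.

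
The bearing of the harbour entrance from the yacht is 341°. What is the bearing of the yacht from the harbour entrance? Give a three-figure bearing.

Back-bearing = 341° − 180° = 161°.

161°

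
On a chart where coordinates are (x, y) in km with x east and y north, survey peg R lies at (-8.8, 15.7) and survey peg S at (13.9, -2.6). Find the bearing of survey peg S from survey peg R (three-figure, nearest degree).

Δeast = 13.9 − -8.8 = 22.70; Δnorth = -2.6 − 15.7 = -18.30.
Bearing = atan2(Δeast, Δnorth) mod 360° = 128.87° ≈ 129°.

129°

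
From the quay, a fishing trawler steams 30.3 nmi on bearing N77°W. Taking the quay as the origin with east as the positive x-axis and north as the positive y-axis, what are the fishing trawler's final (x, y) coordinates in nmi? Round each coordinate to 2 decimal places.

Leg 1 (N77°W, 30.3 nmi): east 30.3 sin 283° = -29.52, north 30.3 cos 283° = 6.82
Summing: -29.52 nmi east, 6.82 nmi north → (-29.52, 6.82).

(-29.52, 6.82)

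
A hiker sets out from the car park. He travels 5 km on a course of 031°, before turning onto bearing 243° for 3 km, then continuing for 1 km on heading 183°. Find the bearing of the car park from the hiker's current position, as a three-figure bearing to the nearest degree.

176°

Leg 1 (031°, 5 km): east 5 sin 31° = 2.58, north 5 cos 31° = 4.29
Leg 2 (243°, 3 km): east 3 sin 243° = -2.67, north 3 cos 243° = -1.36
Leg 3 (183°, 1 km): east 1 sin 183° = -0.05, north 1 cos 183° = -1.00
Net displacement: -0.15 east, 1.93 north. Direction back to start is (0.15, -1.93): bearing = atan2(0.15, -1.93) mod 360° = 175.54° ≈ 176°.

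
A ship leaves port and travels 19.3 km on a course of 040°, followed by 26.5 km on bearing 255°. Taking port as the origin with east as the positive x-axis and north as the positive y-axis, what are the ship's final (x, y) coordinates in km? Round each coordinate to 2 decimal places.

Leg 1 (040°, 19.3 km): east 19.3 sin 40° = 12.41, north 19.3 cos 40° = 14.78
Leg 2 (255°, 26.5 km): east 26.5 sin 255° = -25.60, north 26.5 cos 255° = -6.86
Summing: -13.19 km east, 7.93 km north → (-13.19, 7.93).

(-13.19, 7.93)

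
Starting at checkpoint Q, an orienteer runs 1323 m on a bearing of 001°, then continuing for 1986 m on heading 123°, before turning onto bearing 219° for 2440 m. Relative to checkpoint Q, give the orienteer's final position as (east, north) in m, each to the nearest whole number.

(153, -1655)

Leg 1 (001°, 1323 m): east 1323 sin 1° = 23.09, north 1323 cos 1° = 1322.80
Leg 2 (123°, 1986 m): east 1986 sin 123° = 1665.60, north 1986 cos 123° = -1081.65
Leg 3 (219°, 2440 m): east 2440 sin 219° = -1535.54, north 2440 cos 219° = -1896.24
Summing: 153.15 m east, -1655.09 m north → (153, -1655).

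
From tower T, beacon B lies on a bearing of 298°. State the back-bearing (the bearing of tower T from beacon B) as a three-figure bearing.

118°

Back-bearing = 298° − 180° = 118°.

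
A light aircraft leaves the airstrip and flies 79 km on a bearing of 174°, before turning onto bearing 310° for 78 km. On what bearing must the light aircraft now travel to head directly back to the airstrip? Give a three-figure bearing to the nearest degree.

Leg 1 (174°, 79 km): east 79 sin 174° = 8.26, north 79 cos 174° = -78.57
Leg 2 (310°, 78 km): east 78 sin 310° = -59.75, north 78 cos 310° = 50.14
Net displacement: -51.49 east, -28.43 north. Direction back to start is (51.49, 28.43): bearing = atan2(51.49, 28.43) mod 360° = 61.10° ≈ 061°.

061°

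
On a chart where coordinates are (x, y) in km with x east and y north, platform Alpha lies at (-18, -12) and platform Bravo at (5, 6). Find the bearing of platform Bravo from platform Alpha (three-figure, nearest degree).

Δeast = 5 − -18 = 23.00; Δnorth = 6 − -12 = 18.00.
Bearing = atan2(Δeast, Δnorth) mod 360° = 51.95° ≈ 052°.

052°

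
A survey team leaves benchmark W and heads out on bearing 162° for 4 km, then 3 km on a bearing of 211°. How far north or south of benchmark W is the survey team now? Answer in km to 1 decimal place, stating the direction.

Leg 1 (162°, 4 km): east 4 sin 162° = 1.24, north 4 cos 162° = -3.80
Leg 2 (211°, 3 km): east 3 sin 211° = -1.55, north 3 cos 211° = -2.57
Net north component: -6.38 km.

6.4 km south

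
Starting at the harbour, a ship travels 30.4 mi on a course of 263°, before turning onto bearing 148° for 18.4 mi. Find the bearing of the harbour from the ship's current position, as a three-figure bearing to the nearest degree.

047°

Leg 1 (263°, 30.4 mi): east 30.4 sin 263° = -30.17, north 30.4 cos 263° = -3.70
Leg 2 (148°, 18.4 mi): east 18.4 sin 148° = 9.75, north 18.4 cos 148° = -15.60
Net displacement: -20.42 east, -19.31 north. Direction back to start is (20.42, 19.31): bearing = atan2(20.42, 19.31) mod 360° = 46.61° ≈ 047°.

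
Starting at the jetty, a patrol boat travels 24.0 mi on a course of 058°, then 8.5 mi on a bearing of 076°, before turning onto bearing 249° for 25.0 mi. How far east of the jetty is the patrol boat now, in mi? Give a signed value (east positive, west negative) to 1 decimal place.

5.3 mi

Leg 1 (058°, 24.0 mi): east 24.0 sin 58° = 20.35, north 24.0 cos 58° = 12.72
Leg 2 (076°, 8.5 mi): east 8.5 sin 76° = 8.25, north 8.5 cos 76° = 2.06
Leg 3 (249°, 25.0 mi): east 25.0 sin 249° = -23.34, north 25.0 cos 249° = -8.96
Net east component: 5.26 mi.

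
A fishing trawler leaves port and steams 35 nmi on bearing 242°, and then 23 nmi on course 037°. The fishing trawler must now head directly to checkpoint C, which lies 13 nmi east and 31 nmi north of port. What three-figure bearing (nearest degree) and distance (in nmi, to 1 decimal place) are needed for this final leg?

Leg 1 (242°, 35 nmi): east 35 sin 242° = -30.90, north 35 cos 242° = -16.43
Leg 2 (037°, 23 nmi): east 23 sin 37° = 13.84, north 23 cos 37° = 18.37
Current position: (-17.06, 1.94). Target: (13, 31). Remaining: Δeast = 30.06, Δnorth = 29.06.
Bearing = atan2(30.06, 29.06) mod 360° = 45.97°; distance = √((30.06)² + (29.06)²) = 41.813 nmi.

046°, 41.8 nmi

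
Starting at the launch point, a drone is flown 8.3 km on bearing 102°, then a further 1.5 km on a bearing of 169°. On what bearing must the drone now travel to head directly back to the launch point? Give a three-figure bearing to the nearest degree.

Leg 1 (102°, 8.3 km): east 8.3 sin 102° = 8.12, north 8.3 cos 102° = -1.73
Leg 2 (169°, 1.5 km): east 1.5 sin 169° = 0.29, north 1.5 cos 169° = -1.47
Net displacement: 8.40 east, -3.20 north. Direction back to start is (-8.40, 3.20): bearing = atan2(-8.40, 3.20) mod 360° = 290.83° ≈ 291°.

291°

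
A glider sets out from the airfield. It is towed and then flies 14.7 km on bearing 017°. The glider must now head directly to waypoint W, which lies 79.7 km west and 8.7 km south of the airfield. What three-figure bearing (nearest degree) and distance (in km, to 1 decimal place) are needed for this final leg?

Leg 1 (017°, 14.7 km): east 14.7 sin 17° = 4.30, north 14.7 cos 17° = 14.06
Current position: (4.30, 14.06). Target: (-79.7, -8.7). Remaining: Δeast = -84.00, Δnorth = -22.76.
Bearing = atan2(-84.00, -22.76) mod 360° = 254.84°; distance = √((-84.00)² + (-22.76)²) = 87.026 km.

255°, 87.0 km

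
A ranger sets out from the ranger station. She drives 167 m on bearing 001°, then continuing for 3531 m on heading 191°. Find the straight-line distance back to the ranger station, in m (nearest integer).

3367 m

Leg 1 (001°, 167 m): east 167 sin 1° = 2.91, north 167 cos 1° = 166.97
Leg 2 (191°, 3531 m): east 3531 sin 191° = -673.75, north 3531 cos 191° = -3466.13
Net: -670.83 east, -3299.15 north. Distance = √((-670.83)² + (-3299.15)²) = 3366.662 m.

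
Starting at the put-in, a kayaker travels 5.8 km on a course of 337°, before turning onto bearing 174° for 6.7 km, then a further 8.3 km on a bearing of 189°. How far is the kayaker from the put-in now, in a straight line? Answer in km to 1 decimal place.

Leg 1 (337°, 5.8 km): east 5.8 sin 337° = -2.27, north 5.8 cos 337° = 5.34
Leg 2 (174°, 6.7 km): east 6.7 sin 174° = 0.70, north 6.7 cos 174° = -6.66
Leg 3 (189°, 8.3 km): east 8.3 sin 189° = -1.30, north 8.3 cos 189° = -8.20
Net: -2.86 east, -9.52 north. Distance = √((-2.86)² + (-9.52)²) = 9.944 km.

9.9 km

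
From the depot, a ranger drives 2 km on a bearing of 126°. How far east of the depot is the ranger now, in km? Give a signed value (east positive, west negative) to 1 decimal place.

1.6 km

Leg 1 (126°, 2 km): east 2 sin 126° = 1.62, north 2 cos 126° = -1.18
Net east component: 1.62 km.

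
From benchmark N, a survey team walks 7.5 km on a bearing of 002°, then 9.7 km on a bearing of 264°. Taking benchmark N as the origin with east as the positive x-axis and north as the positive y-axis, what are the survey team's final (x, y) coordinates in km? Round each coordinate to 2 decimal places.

Leg 1 (002°, 7.5 km): east 7.5 sin 2° = 0.26, north 7.5 cos 2° = 7.50
Leg 2 (264°, 9.7 km): east 9.7 sin 264° = -9.65, north 9.7 cos 264° = -1.01
Summing: -9.39 km east, 6.48 km north → (-9.39, 6.48).

(-9.39, 6.48)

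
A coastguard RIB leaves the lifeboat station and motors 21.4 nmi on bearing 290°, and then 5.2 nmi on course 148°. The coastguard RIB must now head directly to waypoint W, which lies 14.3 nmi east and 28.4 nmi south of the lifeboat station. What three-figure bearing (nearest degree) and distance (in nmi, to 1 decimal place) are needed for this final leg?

135°, 44.5 nmi

Leg 1 (290°, 21.4 nmi): east 21.4 sin 290° = -20.11, north 21.4 cos 290° = 7.32
Leg 2 (148°, 5.2 nmi): east 5.2 sin 148° = 2.76, north 5.2 cos 148° = -4.41
Current position: (-17.35, 2.91). Target: (14.3, -28.4). Remaining: Δeast = 31.65, Δnorth = -31.31.
Bearing = atan2(31.65, -31.31) mod 360° = 134.69°; distance = √((31.65)² + (-31.31)²) = 44.522 nmi.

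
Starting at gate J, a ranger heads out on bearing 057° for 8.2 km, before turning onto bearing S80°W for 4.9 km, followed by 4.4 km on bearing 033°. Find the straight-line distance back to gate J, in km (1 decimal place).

Leg 1 (057°, 8.2 km): east 8.2 sin 57° = 6.88, north 8.2 cos 57° = 4.47
Leg 2 (S80°W, 4.9 km): east 4.9 sin 260° = -4.83, north 4.9 cos 260° = -0.85
Leg 3 (033°, 4.4 km): east 4.4 sin 33° = 2.40, north 4.4 cos 33° = 3.69
Net: 4.45 east, 7.31 north. Distance = √((4.45)² + (7.31)²) = 8.553 km.

8.6 km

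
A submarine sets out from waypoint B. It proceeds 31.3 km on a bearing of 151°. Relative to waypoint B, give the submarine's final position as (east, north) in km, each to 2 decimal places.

Leg 1 (151°, 31.3 km): east 31.3 sin 151° = 15.17, north 31.3 cos 151° = -27.38
Summing: 15.17 km east, -27.38 km north → (15.17, -27.38).

(15.17, -27.38)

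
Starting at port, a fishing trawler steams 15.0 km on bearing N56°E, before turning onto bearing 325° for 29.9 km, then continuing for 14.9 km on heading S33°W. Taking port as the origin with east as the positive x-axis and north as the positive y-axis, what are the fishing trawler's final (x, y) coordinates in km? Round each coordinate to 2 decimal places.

Leg 1 (N56°E, 15.0 km): east 15.0 sin 56° = 12.44, north 15.0 cos 56° = 8.39
Leg 2 (325°, 29.9 km): east 29.9 sin 325° = -17.15, north 29.9 cos 325° = 24.49
Leg 3 (S33°W, 14.9 km): east 14.9 sin 213° = -8.12, north 14.9 cos 213° = -12.50
Summing: -12.83 km east, 20.38 km north → (-12.83, 20.38).

(-12.83, 20.38)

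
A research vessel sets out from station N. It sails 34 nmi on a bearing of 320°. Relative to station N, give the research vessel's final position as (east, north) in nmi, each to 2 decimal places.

Leg 1 (320°, 34 nmi): east 34 sin 320° = -21.85, north 34 cos 320° = 26.05
Summing: -21.85 nmi east, 26.05 nmi north → (-21.85, 26.05).

(-21.85, 26.05)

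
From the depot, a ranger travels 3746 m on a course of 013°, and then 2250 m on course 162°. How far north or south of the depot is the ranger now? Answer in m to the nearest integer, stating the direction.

1510 m north

Leg 1 (013°, 3746 m): east 3746 sin 13° = 842.67, north 3746 cos 13° = 3649.99
Leg 2 (162°, 2250 m): east 2250 sin 162° = 695.29, north 2250 cos 162° = -2139.88
Net north component: 1510.11 m.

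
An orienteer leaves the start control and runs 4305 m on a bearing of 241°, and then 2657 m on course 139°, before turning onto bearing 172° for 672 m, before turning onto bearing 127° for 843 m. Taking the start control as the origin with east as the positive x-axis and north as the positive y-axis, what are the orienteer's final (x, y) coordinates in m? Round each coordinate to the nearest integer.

Leg 1 (241°, 4305 m): east 4305 sin 241° = -3765.24, north 4305 cos 241° = -2087.11
Leg 2 (139°, 2657 m): east 2657 sin 139° = 1743.15, north 2657 cos 139° = -2005.26
Leg 3 (172°, 672 m): east 672 sin 172° = 93.52, north 672 cos 172° = -665.46
Leg 4 (127°, 843 m): east 843 sin 127° = 673.25, north 843 cos 127° = -507.33
Summing: -1255.31 m east, -5265.16 m north → (-1255, -5265).

(-1255, -5265)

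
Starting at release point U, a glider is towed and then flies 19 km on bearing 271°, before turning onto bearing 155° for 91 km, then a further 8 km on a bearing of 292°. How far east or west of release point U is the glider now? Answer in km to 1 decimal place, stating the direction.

Leg 1 (271°, 19 km): east 19 sin 271° = -19.00, north 19 cos 271° = 0.33
Leg 2 (155°, 91 km): east 91 sin 155° = 38.46, north 91 cos 155° = -82.47
Leg 3 (292°, 8 km): east 8 sin 292° = -7.42, north 8 cos 292° = 3.00
Net east component: 12.04 km.

12.0 km east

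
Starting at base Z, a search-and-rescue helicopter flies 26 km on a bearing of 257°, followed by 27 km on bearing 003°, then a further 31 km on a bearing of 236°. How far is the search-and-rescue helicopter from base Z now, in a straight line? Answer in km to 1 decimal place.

49.8 km

Leg 1 (257°, 26 km): east 26 sin 257° = -25.33, north 26 cos 257° = -5.85
Leg 2 (003°, 27 km): east 27 sin 3° = 1.41, north 27 cos 3° = 26.96
Leg 3 (236°, 31 km): east 31 sin 236° = -25.70, north 31 cos 236° = -17.33
Net: -49.62 east, 3.78 north. Distance = √((-49.62)² + (3.78)²) = 49.764 km.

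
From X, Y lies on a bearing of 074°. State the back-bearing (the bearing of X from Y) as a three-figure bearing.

254°

Back-bearing = 074° + 180° = 254°.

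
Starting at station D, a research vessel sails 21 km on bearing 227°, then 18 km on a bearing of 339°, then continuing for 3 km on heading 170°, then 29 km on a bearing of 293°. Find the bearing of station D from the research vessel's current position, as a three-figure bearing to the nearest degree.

103°

Leg 1 (227°, 21 km): east 21 sin 227° = -15.36, north 21 cos 227° = -14.32
Leg 2 (339°, 18 km): east 18 sin 339° = -6.45, north 18 cos 339° = 16.80
Leg 3 (170°, 3 km): east 3 sin 170° = 0.52, north 3 cos 170° = -2.95
Leg 4 (293°, 29 km): east 29 sin 293° = -26.69, north 29 cos 293° = 11.33
Net displacement: -47.98 east, 10.86 north. Direction back to start is (47.98, -10.86): bearing = atan2(47.98, -10.86) mod 360° = 102.75° ≈ 103°.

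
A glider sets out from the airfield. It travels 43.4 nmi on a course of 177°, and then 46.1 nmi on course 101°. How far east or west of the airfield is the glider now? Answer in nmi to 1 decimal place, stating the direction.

47.5 nmi east

Leg 1 (177°, 43.4 nmi): east 43.4 sin 177° = 2.27, north 43.4 cos 177° = -43.34
Leg 2 (101°, 46.1 nmi): east 46.1 sin 101° = 45.25, north 46.1 cos 101° = -8.80
Net east component: 47.52 nmi.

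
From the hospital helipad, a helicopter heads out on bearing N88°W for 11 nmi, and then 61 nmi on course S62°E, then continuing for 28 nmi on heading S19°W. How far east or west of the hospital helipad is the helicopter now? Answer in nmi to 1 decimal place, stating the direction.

Leg 1 (N88°W, 11 nmi): east 11 sin 272° = -10.99, north 11 cos 272° = 0.38
Leg 2 (S62°E, 61 nmi): east 61 sin 118° = 53.86, north 61 cos 118° = -28.64
Leg 3 (S19°W, 28 nmi): east 28 sin 199° = -9.12, north 28 cos 199° = -26.47
Net east component: 33.75 nmi.

33.8 nmi east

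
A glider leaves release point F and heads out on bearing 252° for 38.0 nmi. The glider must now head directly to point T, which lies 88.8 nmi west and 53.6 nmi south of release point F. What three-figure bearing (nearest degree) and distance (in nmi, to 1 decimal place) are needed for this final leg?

Leg 1 (252°, 38.0 nmi): east 38.0 sin 252° = -36.14, north 38.0 cos 252° = -11.74
Current position: (-36.14, -11.74). Target: (-88.8, -53.6). Remaining: Δeast = -52.66, Δnorth = -41.86.
Bearing = atan2(-52.66, -41.86) mod 360° = 231.52°; distance = √((-52.66)² + (-41.86)²) = 67.269 nmi.

232°, 67.3 nmi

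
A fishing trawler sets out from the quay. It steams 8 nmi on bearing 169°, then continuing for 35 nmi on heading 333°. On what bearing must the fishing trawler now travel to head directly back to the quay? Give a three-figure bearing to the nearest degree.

Leg 1 (169°, 8 nmi): east 8 sin 169° = 1.53, north 8 cos 169° = -7.85
Leg 2 (333°, 35 nmi): east 35 sin 333° = -15.89, north 35 cos 333° = 31.19
Net displacement: -14.36 east, 23.33 north. Direction back to start is (14.36, -23.33): bearing = atan2(14.36, -23.33) mod 360° = 148.38° ≈ 148°.

148°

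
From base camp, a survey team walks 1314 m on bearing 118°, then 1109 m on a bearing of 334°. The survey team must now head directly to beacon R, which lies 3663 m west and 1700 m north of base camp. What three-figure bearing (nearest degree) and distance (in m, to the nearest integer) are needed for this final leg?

287°, 4534 m

Leg 1 (118°, 1314 m): east 1314 sin 118° = 1160.19, north 1314 cos 118° = -616.89
Leg 2 (334°, 1109 m): east 1109 sin 334° = -486.15, north 1109 cos 334° = 996.76
Current position: (674.04, 379.88). Target: (-3663, 1700). Remaining: Δeast = -4337.04, Δnorth = 1320.12.
Bearing = atan2(-4337.04, 1320.12) mod 360° = 286.93°; distance = √((-4337.04)² + (1320.12)²) = 4533.502 m.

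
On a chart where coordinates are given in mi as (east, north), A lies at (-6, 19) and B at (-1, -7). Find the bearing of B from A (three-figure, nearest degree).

169°

Δeast = -1 − -6 = 5.00; Δnorth = -7 − 19 = -26.00.
Bearing = atan2(Δeast, Δnorth) mod 360° = 169.11° ≈ 169°.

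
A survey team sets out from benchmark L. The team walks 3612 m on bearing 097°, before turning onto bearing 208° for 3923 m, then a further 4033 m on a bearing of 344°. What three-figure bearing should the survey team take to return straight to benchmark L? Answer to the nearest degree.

272°

Leg 1 (097°, 3612 m): east 3612 sin 97° = 3585.08, north 3612 cos 97° = -440.19
Leg 2 (208°, 3923 m): east 3923 sin 208° = -1841.74, north 3923 cos 208° = -3463.80
Leg 3 (344°, 4033 m): east 4033 sin 344° = -1111.65, north 4033 cos 344° = 3876.77
Net displacement: 631.69 east, -27.23 north. Direction back to start is (-631.69, 27.23): bearing = atan2(-631.69, 27.23) mod 360° = 272.47° ≈ 272°.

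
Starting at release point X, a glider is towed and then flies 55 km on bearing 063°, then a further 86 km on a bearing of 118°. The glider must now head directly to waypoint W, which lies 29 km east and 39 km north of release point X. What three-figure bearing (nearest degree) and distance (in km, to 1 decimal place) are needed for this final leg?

Leg 1 (063°, 55 km): east 55 sin 63° = 49.01, north 55 cos 63° = 24.97
Leg 2 (118°, 86 km): east 86 sin 118° = 75.93, north 86 cos 118° = -40.37
Current position: (124.94, -15.41). Target: (29, 39). Remaining: Δeast = -95.94, Δnorth = 54.41.
Bearing = atan2(-95.94, 54.41) mod 360° = 299.56°; distance = √((-95.94)² + (54.41)²) = 110.291 km.

300°, 110.3 km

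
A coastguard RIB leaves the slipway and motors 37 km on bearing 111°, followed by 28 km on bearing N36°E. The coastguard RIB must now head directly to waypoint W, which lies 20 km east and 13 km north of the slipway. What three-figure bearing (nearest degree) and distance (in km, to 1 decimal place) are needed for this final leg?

Leg 1 (111°, 37 km): east 37 sin 111° = 34.54, north 37 cos 111° = -13.26
Leg 2 (N36°E, 28 km): east 28 sin 36° = 16.46, north 28 cos 36° = 22.65
Current position: (51.00, 9.39). Target: (20, 13). Remaining: Δeast = -31.00, Δnorth = 3.61.
Bearing = atan2(-31.00, 3.61) mod 360° = 276.64°; distance = √((-31.00)² + (3.61)²) = 31.210 km.

277°, 31.2 km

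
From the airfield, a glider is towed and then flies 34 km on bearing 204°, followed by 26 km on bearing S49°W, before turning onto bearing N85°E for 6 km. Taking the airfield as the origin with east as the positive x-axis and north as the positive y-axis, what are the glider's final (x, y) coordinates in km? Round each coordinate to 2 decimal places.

(-27.47, -47.60)

Leg 1 (204°, 34 km): east 34 sin 204° = -13.83, north 34 cos 204° = -31.06
Leg 2 (S49°W, 26 km): east 26 sin 229° = -19.62, north 26 cos 229° = -17.06
Leg 3 (N85°E, 6 km): east 6 sin 85° = 5.98, north 6 cos 85° = 0.52
Summing: -27.47 km east, -47.60 km north → (-27.47, -47.60).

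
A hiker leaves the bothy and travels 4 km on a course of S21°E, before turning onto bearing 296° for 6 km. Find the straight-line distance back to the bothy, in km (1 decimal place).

4.1 km

Leg 1 (S21°E, 4 km): east 4 sin 159° = 1.43, north 4 cos 159° = -3.73
Leg 2 (296°, 6 km): east 6 sin 296° = -5.39, north 6 cos 296° = 2.63
Net: -3.96 east, -1.10 north. Distance = √((-3.96)² + (-1.10)²) = 4.110 km.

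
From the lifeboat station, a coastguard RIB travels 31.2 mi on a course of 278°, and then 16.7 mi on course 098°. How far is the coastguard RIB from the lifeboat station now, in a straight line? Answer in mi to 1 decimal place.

14.5 mi

Leg 1 (278°, 31.2 mi): east 31.2 sin 278° = -30.90, north 31.2 cos 278° = 4.34
Leg 2 (098°, 16.7 mi): east 16.7 sin 98° = 16.54, north 16.7 cos 98° = -2.32
Net: -14.36 east, 2.02 north. Distance = √((-14.36)² + (2.02)²) = 14.500 mi.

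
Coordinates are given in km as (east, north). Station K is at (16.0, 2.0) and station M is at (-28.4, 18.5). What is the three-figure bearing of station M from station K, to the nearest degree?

Δeast = -28.4 − 16.0 = -44.40; Δnorth = 18.5 − 2.0 = 16.50.
Bearing = atan2(Δeast, Δnorth) mod 360° = 290.39° ≈ 290°.

290°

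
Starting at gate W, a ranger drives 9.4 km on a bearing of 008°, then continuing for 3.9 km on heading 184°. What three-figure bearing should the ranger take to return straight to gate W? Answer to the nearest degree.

191°

Leg 1 (008°, 9.4 km): east 9.4 sin 8° = 1.31, north 9.4 cos 8° = 9.31
Leg 2 (184°, 3.9 km): east 3.9 sin 184° = -0.27, north 3.9 cos 184° = -3.89
Net displacement: 1.04 east, 5.42 north. Direction back to start is (-1.04, -5.42): bearing = atan2(-1.04, -5.42) mod 360° = 190.83° ≈ 191°.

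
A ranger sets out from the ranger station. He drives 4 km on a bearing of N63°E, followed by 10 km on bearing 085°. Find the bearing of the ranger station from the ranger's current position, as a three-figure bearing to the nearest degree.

Leg 1 (N63°E, 4 km): east 4 sin 63° = 3.56, north 4 cos 63° = 1.82
Leg 2 (085°, 10 km): east 10 sin 85° = 9.96, north 10 cos 85° = 0.87
Net displacement: 13.53 east, 2.69 north. Direction back to start is (-13.53, -2.69): bearing = atan2(-13.53, -2.69) mod 360° = 258.76° ≈ 259°.

259°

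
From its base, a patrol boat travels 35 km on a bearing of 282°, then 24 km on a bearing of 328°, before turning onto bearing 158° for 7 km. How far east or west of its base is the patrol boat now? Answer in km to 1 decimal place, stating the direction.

44.3 km west

Leg 1 (282°, 35 km): east 35 sin 282° = -34.24, north 35 cos 282° = 7.28
Leg 2 (328°, 24 km): east 24 sin 328° = -12.72, north 24 cos 328° = 20.35
Leg 3 (158°, 7 km): east 7 sin 158° = 2.62, north 7 cos 158° = -6.49
Net east component: -44.33 km.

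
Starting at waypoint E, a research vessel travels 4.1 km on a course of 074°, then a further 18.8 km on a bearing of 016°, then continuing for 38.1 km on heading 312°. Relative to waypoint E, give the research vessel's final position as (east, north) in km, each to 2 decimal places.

Leg 1 (074°, 4.1 km): east 4.1 sin 74° = 3.94, north 4.1 cos 74° = 1.13
Leg 2 (016°, 18.8 km): east 18.8 sin 16° = 5.18, north 18.8 cos 16° = 18.07
Leg 3 (312°, 38.1 km): east 38.1 sin 312° = -28.31, north 38.1 cos 312° = 25.49
Summing: -19.19 km east, 44.70 km north → (-19.19, 44.70).

(-19.19, 44.70)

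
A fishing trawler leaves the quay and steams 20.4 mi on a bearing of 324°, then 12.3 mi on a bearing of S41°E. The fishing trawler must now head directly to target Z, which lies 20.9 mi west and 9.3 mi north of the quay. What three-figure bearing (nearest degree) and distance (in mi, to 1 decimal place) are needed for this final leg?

Leg 1 (324°, 20.4 mi): east 20.4 sin 324° = -11.99, north 20.4 cos 324° = 16.50
Leg 2 (S41°E, 12.3 mi): east 12.3 sin 139° = 8.07, north 12.3 cos 139° = -9.28
Current position: (-3.92, 7.22). Target: (-20.9, 9.3). Remaining: Δeast = -16.98, Δnorth = 2.08.
Bearing = atan2(-16.98, 2.08) mod 360° = 276.98°; distance = √((-16.98)² + (2.08)²) = 17.106 mi.

277°, 17.1 mi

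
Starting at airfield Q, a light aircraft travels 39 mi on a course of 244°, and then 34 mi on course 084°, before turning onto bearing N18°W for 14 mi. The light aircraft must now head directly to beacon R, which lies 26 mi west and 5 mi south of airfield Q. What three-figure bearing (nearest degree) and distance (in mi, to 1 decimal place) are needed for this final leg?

Leg 1 (244°, 39 mi): east 39 sin 244° = -35.05, north 39 cos 244° = -17.10
Leg 2 (084°, 34 mi): east 34 sin 84° = 33.81, north 34 cos 84° = 3.55
Leg 3 (N18°W, 14 mi): east 14 sin 342° = -4.33, north 14 cos 342° = 13.31
Current position: (-5.57, -0.23). Target: (-26, -5). Remaining: Δeast = -20.43, Δnorth = -4.77.
Bearing = atan2(-20.43, -4.77) mod 360° = 256.85°; distance = √((-20.43)² + (-4.77)²) = 20.984 mi.

257°, 21.0 mi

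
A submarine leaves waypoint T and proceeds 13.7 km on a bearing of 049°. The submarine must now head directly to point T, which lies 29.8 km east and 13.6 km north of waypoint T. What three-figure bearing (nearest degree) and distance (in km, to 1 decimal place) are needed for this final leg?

077°, 20.0 km

Leg 1 (049°, 13.7 km): east 13.7 sin 49° = 10.34, north 13.7 cos 49° = 8.99
Current position: (10.34, 8.99). Target: (29.8, 13.6). Remaining: Δeast = 19.46, Δnorth = 4.61.
Bearing = atan2(19.46, 4.61) mod 360° = 76.67°; distance = √((19.46)² + (4.61)²) = 20.000 km.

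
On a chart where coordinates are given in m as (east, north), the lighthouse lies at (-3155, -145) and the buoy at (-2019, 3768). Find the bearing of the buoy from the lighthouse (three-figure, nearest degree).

016°

Δeast = -2019 − -3155 = 1136.00; Δnorth = 3768 − -145 = 3913.00.
Bearing = atan2(Δeast, Δnorth) mod 360° = 16.19° ≈ 016°.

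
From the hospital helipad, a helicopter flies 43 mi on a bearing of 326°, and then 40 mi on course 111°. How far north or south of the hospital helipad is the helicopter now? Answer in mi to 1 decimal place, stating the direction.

Leg 1 (326°, 43 mi): east 43 sin 326° = -24.05, north 43 cos 326° = 35.65
Leg 2 (111°, 40 mi): east 40 sin 111° = 37.34, north 40 cos 111° = -14.33
Net north component: 21.31 mi.

21.3 mi north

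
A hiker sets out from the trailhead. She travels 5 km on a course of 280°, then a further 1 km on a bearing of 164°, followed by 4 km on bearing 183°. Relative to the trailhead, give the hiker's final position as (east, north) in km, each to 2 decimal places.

Leg 1 (280°, 5 km): east 5 sin 280° = -4.92, north 5 cos 280° = 0.87
Leg 2 (164°, 1 km): east 1 sin 164° = 0.28, north 1 cos 164° = -0.96
Leg 3 (183°, 4 km): east 4 sin 183° = -0.21, north 4 cos 183° = -3.99
Summing: -4.86 km east, -4.09 km north → (-4.86, -4.09).

(-4.86, -4.09)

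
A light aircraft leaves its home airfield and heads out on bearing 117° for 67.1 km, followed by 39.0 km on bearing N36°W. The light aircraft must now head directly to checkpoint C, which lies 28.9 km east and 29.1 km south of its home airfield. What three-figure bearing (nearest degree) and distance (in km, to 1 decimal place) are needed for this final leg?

195°, 31.2 km

Leg 1 (117°, 67.1 km): east 67.1 sin 117° = 59.79, north 67.1 cos 117° = -30.46
Leg 2 (N36°W, 39.0 km): east 39.0 sin 324° = -22.92, north 39.0 cos 324° = 31.55
Current position: (36.86, 1.09). Target: (28.9, -29.1). Remaining: Δeast = -7.96, Δnorth = -30.19.
Bearing = atan2(-7.96, -30.19) mod 360° = 194.78°; distance = √((-7.96)² + (-30.19)²) = 31.221 km.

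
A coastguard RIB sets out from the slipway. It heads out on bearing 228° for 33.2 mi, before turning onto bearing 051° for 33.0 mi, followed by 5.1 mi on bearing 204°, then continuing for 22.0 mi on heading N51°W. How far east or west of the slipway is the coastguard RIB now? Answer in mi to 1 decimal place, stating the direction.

18.2 mi west

Leg 1 (228°, 33.2 mi): east 33.2 sin 228° = -24.67, north 33.2 cos 228° = -22.22
Leg 2 (051°, 33.0 mi): east 33.0 sin 51° = 25.65, north 33.0 cos 51° = 20.77
Leg 3 (204°, 5.1 mi): east 5.1 sin 204° = -2.07, north 5.1 cos 204° = -4.66
Leg 4 (N51°W, 22.0 mi): east 22.0 sin 309° = -17.10, north 22.0 cos 309° = 13.85
Net east component: -18.20 mi.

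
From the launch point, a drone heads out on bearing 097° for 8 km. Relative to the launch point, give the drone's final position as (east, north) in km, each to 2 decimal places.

(7.94, -0.97)

Leg 1 (097°, 8 km): east 8 sin 97° = 7.94, north 8 cos 97° = -0.97
Summing: 7.94 km east, -0.97 km north → (7.94, -0.97).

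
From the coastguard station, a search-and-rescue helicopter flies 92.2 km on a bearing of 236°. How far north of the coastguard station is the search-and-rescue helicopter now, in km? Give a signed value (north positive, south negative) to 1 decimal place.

Leg 1 (236°, 92.2 km): east 92.2 sin 236° = -76.44, north 92.2 cos 236° = -51.56
Net north component: -51.56 km.

-51.6 km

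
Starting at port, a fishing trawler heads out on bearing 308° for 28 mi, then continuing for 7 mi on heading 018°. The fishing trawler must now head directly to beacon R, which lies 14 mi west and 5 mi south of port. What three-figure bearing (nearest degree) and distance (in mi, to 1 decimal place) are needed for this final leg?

168°, 29.5 mi

Leg 1 (308°, 28 mi): east 28 sin 308° = -22.06, north 28 cos 308° = 17.24
Leg 2 (018°, 7 mi): east 7 sin 18° = 2.16, north 7 cos 18° = 6.66
Current position: (-19.90, 23.90). Target: (-14, -5). Remaining: Δeast = 5.90, Δnorth = -28.90.
Bearing = atan2(5.90, -28.90) mod 360° = 168.46°; distance = √((5.90)² + (-28.90)²) = 29.492 mi.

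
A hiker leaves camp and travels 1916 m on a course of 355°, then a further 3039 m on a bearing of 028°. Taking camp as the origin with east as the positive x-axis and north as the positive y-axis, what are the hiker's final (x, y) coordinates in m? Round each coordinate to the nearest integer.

Leg 1 (355°, 1916 m): east 1916 sin 355° = -166.99, north 1916 cos 355° = 1908.71
Leg 2 (028°, 3039 m): east 3039 sin 28° = 1426.72, north 3039 cos 28° = 2683.28
Summing: 1259.73 m east, 4591.99 m north → (1260, 4592).

(1260, 4592)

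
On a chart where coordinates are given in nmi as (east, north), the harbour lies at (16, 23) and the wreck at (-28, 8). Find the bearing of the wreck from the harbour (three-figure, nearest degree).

Δeast = -28 − 16 = -44.00; Δnorth = 8 − 23 = -15.00.
Bearing = atan2(Δeast, Δnorth) mod 360° = 251.18° ≈ 251°.

251°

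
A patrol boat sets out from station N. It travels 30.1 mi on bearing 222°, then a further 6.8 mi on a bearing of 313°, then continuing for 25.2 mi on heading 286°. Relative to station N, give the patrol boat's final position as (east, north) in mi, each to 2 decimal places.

Leg 1 (222°, 30.1 mi): east 30.1 sin 222° = -20.14, north 30.1 cos 222° = -22.37
Leg 2 (313°, 6.8 mi): east 6.8 sin 313° = -4.97, north 6.8 cos 313° = 4.64
Leg 3 (286°, 25.2 mi): east 25.2 sin 286° = -24.22, north 25.2 cos 286° = 6.95
Summing: -49.34 mi east, -10.79 mi north → (-49.34, -10.79).

(-49.34, -10.79)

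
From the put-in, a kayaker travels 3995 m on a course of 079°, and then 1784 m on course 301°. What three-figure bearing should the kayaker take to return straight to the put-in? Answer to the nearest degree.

235°

Leg 1 (079°, 3995 m): east 3995 sin 79° = 3921.60, north 3995 cos 79° = 762.28
Leg 2 (301°, 1784 m): east 1784 sin 301° = -1529.19, north 1784 cos 301° = 918.83
Net displacement: 2392.41 east, 1681.11 north. Direction back to start is (-2392.41, -1681.11): bearing = atan2(-2392.41, -1681.11) mod 360° = 234.90° ≈ 235°.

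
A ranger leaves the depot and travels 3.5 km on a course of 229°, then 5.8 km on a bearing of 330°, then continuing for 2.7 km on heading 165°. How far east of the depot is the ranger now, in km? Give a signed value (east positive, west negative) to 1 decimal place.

Leg 1 (229°, 3.5 km): east 3.5 sin 229° = -2.64, north 3.5 cos 229° = -2.30
Leg 2 (330°, 5.8 km): east 5.8 sin 330° = -2.90, north 5.8 cos 330° = 5.02
Leg 3 (165°, 2.7 km): east 2.7 sin 165° = 0.70, north 2.7 cos 165° = -2.61
Net east component: -4.84 km.

-4.8 km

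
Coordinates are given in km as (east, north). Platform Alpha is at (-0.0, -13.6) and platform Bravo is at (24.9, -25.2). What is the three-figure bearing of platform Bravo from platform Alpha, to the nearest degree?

115°

Δeast = 24.9 − -0.0 = 24.90; Δnorth = -25.2 − -13.6 = -11.60.
Bearing = atan2(Δeast, Δnorth) mod 360° = 114.98° ≈ 115°.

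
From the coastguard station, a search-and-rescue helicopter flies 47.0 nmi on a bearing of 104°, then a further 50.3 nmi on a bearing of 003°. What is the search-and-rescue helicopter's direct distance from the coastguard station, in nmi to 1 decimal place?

Leg 1 (104°, 47.0 nmi): east 47.0 sin 104° = 45.60, north 47.0 cos 104° = -11.37
Leg 2 (003°, 50.3 nmi): east 50.3 sin 3° = 2.63, north 50.3 cos 3° = 50.23
Net: 48.24 east, 38.86 north. Distance = √((48.24)² + (38.86)²) = 61.943 nmi.

61.9 nmi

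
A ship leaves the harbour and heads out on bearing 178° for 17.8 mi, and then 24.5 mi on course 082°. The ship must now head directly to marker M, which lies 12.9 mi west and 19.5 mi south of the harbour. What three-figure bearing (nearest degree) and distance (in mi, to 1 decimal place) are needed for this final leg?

Leg 1 (178°, 17.8 mi): east 17.8 sin 178° = 0.62, north 17.8 cos 178° = -17.79
Leg 2 (082°, 24.5 mi): east 24.5 sin 82° = 24.26, north 24.5 cos 82° = 3.41
Current position: (24.88, -14.38). Target: (-12.9, -19.5). Remaining: Δeast = -37.78, Δnorth = -5.12.
Bearing = atan2(-37.78, -5.12) mod 360° = 262.28°; distance = √((-37.78)² + (-5.12)²) = 38.128 mi.

262°, 38.1 mi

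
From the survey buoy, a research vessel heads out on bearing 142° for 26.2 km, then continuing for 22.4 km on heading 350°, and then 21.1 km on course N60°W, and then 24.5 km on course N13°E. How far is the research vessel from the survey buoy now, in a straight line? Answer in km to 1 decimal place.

Leg 1 (142°, 26.2 km): east 26.2 sin 142° = 16.13, north 26.2 cos 142° = -20.65
Leg 2 (350°, 22.4 km): east 22.4 sin 350° = -3.89, north 22.4 cos 350° = 22.06
Leg 3 (N60°W, 21.1 km): east 21.1 sin 300° = -18.27, north 21.1 cos 300° = 10.55
Leg 4 (N13°E, 24.5 km): east 24.5 sin 13° = 5.51, north 24.5 cos 13° = 23.87
Net: -0.52 east, 35.84 north. Distance = √((-0.52)² + (35.84)²) = 35.840 km.

35.8 km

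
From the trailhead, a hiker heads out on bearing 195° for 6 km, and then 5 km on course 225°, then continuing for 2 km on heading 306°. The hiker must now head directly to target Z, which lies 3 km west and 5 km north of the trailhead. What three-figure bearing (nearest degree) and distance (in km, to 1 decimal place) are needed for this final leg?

016°, 13.7 km

Leg 1 (195°, 6 km): east 6 sin 195° = -1.55, north 6 cos 195° = -5.80
Leg 2 (225°, 5 km): east 5 sin 225° = -3.54, north 5 cos 225° = -3.54
Leg 3 (306°, 2 km): east 2 sin 306° = -1.62, north 2 cos 306° = 1.18
Current position: (-6.71, -8.16). Target: (-3, 5). Remaining: Δeast = 3.71, Δnorth = 13.16.
Bearing = atan2(3.71, 13.16) mod 360° = 15.73°; distance = √((3.71)² + (13.16)²) = 13.668 km.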